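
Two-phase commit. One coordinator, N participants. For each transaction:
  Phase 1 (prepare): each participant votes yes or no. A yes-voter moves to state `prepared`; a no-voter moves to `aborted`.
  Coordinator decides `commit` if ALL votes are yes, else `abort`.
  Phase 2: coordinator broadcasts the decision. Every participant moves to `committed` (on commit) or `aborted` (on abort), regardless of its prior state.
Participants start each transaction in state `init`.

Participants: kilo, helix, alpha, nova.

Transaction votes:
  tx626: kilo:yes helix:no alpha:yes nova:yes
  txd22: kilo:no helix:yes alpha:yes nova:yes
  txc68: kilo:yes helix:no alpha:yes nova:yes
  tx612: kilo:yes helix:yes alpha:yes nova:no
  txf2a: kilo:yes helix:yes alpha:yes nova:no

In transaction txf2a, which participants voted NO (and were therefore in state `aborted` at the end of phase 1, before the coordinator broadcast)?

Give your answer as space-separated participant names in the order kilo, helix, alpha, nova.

Txn txf2a phase 1: kilo yes -> prepared; helix yes -> prepared; alpha yes -> prepared; nova no -> aborted

Answer: nova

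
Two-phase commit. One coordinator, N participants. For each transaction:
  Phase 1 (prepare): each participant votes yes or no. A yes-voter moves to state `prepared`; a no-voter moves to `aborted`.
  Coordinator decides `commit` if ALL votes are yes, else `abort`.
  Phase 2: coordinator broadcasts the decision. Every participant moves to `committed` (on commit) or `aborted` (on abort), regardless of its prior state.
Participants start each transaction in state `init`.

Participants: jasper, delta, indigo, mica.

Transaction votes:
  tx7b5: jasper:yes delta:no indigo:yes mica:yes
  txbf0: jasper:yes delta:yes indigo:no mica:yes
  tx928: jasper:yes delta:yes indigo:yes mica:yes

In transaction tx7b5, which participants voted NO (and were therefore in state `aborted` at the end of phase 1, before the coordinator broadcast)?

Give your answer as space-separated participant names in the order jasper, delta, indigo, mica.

Txn tx7b5 phase 1: jasper yes -> prepared; delta no -> aborted; indigo yes -> prepared; mica yes -> prepared

Answer: delta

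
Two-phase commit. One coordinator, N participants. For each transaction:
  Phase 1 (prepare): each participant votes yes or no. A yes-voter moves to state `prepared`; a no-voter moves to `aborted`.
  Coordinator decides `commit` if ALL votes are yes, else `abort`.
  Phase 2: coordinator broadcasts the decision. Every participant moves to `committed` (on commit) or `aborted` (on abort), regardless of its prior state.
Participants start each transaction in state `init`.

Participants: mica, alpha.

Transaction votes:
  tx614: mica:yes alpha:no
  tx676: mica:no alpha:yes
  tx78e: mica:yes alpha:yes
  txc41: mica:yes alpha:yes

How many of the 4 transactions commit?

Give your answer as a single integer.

Answer: 2

Derivation:
tx614: no from alpha -> abort (commits=0)
tx676: no from mica -> abort (commits=0)
tx78e: all yes -> commit (commits=1)
txc41: all yes -> commit (commits=2)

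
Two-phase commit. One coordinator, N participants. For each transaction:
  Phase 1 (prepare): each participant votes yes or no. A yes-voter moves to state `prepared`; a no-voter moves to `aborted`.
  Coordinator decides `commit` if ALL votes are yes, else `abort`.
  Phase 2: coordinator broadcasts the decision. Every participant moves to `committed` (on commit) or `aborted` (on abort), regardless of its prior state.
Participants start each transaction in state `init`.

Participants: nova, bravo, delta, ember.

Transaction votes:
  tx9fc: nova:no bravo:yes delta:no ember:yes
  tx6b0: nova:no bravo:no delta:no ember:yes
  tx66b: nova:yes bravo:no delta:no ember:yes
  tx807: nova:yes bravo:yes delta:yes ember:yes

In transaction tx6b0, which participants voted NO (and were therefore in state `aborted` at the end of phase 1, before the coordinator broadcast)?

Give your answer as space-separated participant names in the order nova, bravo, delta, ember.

Txn tx6b0 phase 1: nova no -> aborted; bravo no -> aborted; delta no -> aborted; ember yes -> prepared

Answer: nova bravo delta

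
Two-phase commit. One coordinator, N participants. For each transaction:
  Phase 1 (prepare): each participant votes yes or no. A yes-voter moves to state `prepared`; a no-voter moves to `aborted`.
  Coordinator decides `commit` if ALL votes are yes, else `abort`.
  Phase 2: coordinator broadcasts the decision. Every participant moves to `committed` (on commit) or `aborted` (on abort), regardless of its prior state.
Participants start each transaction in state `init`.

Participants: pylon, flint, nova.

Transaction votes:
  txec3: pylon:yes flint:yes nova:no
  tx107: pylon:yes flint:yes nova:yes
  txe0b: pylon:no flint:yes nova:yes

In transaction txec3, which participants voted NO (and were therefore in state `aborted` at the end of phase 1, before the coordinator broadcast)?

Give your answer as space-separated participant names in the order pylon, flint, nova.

Answer: nova

Derivation:
Txn txec3 phase 1: pylon yes -> prepared; flint yes -> prepared; nova no -> aborted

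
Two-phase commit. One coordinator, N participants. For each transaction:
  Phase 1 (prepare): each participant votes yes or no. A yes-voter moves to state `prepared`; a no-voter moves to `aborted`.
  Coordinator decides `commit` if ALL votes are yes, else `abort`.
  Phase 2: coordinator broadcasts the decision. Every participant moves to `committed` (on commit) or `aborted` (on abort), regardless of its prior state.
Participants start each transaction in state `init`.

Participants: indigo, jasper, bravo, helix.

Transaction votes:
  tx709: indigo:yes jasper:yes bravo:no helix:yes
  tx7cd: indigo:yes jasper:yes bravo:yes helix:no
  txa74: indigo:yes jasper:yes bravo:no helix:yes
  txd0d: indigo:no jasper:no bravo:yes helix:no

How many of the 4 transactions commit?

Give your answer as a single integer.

Answer: 0

Derivation:
tx709: no from bravo -> abort (commits=0)
tx7cd: no from helix -> abort (commits=0)
txa74: no from bravo -> abort (commits=0)
txd0d: no from indigo, jasper, helix -> abort (commits=0)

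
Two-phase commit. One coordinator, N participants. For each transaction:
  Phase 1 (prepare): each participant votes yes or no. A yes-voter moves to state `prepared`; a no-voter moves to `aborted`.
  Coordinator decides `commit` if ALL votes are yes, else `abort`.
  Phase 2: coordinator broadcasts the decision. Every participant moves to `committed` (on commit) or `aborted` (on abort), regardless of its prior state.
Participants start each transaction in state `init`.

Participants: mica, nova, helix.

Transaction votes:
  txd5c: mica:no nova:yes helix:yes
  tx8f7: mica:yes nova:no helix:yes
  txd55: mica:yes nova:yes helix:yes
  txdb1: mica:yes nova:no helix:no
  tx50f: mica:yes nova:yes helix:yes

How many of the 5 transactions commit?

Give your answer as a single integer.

Answer: 2

Derivation:
txd5c: no from mica -> abort (commits=0)
tx8f7: no from nova -> abort (commits=0)
txd55: all yes -> commit (commits=1)
txdb1: no from nova, helix -> abort (commits=1)
tx50f: all yes -> commit (commits=2)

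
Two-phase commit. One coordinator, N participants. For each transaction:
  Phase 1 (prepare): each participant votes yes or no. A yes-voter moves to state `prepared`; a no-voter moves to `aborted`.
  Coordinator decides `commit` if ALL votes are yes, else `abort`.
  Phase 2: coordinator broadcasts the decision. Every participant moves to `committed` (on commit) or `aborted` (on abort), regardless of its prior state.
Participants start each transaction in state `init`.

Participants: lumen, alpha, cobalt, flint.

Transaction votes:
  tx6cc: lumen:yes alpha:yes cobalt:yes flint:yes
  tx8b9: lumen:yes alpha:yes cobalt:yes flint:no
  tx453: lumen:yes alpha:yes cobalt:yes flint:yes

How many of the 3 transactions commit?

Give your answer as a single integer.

Answer: 2

Derivation:
tx6cc: all yes -> commit (commits=1)
tx8b9: no from flint -> abort (commits=1)
tx453: all yes -> commit (commits=2)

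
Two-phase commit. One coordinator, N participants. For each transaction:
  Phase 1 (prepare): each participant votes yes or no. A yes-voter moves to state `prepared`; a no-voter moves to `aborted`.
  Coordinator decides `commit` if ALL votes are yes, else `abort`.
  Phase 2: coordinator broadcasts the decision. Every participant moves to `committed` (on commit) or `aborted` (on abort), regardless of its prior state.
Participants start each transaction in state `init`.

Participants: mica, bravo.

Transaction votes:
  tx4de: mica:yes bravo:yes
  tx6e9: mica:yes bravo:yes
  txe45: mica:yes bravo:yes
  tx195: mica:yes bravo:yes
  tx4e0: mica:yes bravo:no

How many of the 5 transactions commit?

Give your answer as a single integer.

Answer: 4

Derivation:
tx4de: all yes -> commit (commits=1)
tx6e9: all yes -> commit (commits=2)
txe45: all yes -> commit (commits=3)
tx195: all yes -> commit (commits=4)
tx4e0: no from bravo -> abort (commits=4)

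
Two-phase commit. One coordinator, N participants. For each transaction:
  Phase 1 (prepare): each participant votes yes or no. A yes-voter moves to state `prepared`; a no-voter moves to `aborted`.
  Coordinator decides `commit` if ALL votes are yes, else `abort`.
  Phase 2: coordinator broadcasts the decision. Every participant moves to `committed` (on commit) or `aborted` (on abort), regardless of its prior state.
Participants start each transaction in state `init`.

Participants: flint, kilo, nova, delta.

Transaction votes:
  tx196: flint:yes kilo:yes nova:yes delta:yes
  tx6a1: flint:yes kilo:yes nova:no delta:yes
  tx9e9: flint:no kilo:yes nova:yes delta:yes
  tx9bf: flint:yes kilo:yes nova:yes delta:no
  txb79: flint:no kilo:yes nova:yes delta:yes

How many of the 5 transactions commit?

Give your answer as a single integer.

Answer: 1

Derivation:
tx196: all yes -> commit (commits=1)
tx6a1: no from nova -> abort (commits=1)
tx9e9: no from flint -> abort (commits=1)
tx9bf: no from delta -> abort (commits=1)
txb79: no from flint -> abort (commits=1)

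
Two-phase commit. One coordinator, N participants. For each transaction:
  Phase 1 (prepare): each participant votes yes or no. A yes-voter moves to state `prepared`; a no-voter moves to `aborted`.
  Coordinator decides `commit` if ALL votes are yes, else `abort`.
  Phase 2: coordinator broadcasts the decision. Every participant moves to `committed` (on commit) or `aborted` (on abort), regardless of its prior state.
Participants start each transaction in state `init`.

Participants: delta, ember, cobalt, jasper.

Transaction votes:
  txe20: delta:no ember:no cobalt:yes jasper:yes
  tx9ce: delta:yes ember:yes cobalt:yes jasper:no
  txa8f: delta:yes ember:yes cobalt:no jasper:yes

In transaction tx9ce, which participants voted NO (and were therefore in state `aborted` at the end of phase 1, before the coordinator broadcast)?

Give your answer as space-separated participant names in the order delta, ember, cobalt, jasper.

Txn tx9ce phase 1: delta yes -> prepared; ember yes -> prepared; cobalt yes -> prepared; jasper no -> aborted

Answer: jasper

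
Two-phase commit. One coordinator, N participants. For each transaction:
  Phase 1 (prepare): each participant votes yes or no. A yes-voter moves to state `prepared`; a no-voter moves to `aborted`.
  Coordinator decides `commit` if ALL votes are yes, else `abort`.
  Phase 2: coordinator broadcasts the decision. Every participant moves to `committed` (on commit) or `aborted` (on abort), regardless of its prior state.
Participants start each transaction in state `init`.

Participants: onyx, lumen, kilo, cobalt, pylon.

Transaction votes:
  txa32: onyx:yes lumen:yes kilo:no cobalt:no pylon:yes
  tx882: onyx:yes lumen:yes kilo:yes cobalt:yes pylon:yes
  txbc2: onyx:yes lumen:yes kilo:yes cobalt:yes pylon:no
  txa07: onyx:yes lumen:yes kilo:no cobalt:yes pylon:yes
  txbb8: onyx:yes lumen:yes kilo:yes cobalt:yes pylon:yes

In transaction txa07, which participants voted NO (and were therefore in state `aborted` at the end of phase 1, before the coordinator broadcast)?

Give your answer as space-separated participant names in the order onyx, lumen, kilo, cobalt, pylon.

Answer: kilo

Derivation:
Txn txa07 phase 1: onyx yes -> prepared; lumen yes -> prepared; kilo no -> aborted; cobalt yes -> prepared; pylon yes -> prepared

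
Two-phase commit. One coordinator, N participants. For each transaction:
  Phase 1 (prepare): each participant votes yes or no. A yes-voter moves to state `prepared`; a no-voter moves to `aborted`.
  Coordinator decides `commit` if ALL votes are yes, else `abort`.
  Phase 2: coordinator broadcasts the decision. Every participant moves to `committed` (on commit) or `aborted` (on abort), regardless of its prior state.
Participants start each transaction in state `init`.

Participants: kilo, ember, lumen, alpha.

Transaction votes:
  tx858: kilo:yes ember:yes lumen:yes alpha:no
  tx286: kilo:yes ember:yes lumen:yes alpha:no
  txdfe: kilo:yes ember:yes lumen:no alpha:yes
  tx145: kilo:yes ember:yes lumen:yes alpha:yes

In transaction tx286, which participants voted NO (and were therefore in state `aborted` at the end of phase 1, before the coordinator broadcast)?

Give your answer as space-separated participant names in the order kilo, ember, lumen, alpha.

Answer: alpha

Derivation:
Txn tx286 phase 1: kilo yes -> prepared; ember yes -> prepared; lumen yes -> prepared; alpha no -> aborted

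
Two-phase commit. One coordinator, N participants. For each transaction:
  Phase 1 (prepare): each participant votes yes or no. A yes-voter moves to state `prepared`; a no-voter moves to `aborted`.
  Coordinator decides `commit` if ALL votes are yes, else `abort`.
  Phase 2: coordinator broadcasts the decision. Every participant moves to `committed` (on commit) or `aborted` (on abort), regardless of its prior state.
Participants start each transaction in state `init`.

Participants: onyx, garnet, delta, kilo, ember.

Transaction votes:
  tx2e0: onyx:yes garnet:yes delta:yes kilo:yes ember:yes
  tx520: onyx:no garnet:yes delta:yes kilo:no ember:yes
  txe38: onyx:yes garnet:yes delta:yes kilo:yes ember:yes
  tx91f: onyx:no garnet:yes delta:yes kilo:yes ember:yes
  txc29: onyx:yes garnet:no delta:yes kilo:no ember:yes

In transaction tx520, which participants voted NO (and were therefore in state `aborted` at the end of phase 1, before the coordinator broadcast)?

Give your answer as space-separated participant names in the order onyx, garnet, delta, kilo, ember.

Answer: onyx kilo

Derivation:
Txn tx520 phase 1: onyx no -> aborted; garnet yes -> prepared; delta yes -> prepared; kilo no -> aborted; ember yes -> prepared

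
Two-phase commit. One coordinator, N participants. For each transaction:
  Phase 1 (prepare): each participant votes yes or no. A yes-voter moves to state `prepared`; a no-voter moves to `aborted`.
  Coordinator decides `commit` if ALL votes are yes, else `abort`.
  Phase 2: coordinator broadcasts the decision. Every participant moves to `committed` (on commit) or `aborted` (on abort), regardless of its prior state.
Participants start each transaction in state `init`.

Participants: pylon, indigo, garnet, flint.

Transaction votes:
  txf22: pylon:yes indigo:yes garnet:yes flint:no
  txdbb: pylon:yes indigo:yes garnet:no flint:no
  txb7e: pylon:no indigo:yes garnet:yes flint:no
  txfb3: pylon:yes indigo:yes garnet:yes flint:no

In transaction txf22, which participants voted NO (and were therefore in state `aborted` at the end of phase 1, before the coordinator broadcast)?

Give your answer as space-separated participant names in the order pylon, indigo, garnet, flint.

Answer: flint

Derivation:
Txn txf22 phase 1: pylon yes -> prepared; indigo yes -> prepared; garnet yes -> prepared; flint no -> aborted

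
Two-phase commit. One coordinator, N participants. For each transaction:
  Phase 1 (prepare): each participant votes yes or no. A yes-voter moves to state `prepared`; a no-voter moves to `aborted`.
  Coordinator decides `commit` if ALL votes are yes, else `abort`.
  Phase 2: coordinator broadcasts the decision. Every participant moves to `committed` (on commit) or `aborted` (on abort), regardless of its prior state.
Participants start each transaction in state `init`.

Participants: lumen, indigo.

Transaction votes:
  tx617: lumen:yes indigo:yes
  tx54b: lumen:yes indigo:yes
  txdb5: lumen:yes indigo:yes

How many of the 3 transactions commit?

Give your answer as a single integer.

tx617: all yes -> commit (commits=1)
tx54b: all yes -> commit (commits=2)
txdb5: all yes -> commit (commits=3)

Answer: 3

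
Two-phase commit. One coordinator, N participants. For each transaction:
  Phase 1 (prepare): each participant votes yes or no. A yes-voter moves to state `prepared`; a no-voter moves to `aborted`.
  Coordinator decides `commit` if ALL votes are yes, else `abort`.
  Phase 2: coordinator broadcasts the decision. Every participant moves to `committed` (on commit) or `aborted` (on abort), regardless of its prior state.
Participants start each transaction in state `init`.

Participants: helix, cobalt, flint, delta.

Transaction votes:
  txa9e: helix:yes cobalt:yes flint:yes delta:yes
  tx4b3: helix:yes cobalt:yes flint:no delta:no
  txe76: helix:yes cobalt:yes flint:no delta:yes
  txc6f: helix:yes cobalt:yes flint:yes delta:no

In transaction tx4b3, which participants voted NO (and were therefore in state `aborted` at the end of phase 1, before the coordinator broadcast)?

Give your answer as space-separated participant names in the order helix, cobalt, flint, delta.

Txn tx4b3 phase 1: helix yes -> prepared; cobalt yes -> prepared; flint no -> aborted; delta no -> aborted

Answer: flint delta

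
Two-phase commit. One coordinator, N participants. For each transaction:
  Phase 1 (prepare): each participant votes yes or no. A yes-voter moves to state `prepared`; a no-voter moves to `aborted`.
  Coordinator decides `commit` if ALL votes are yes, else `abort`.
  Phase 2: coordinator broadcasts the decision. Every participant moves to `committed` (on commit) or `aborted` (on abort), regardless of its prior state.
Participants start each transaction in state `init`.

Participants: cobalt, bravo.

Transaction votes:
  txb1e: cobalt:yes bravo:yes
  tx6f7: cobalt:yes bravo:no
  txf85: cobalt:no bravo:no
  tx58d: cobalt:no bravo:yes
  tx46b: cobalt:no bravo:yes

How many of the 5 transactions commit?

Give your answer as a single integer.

txb1e: all yes -> commit (commits=1)
tx6f7: no from bravo -> abort (commits=1)
txf85: no from cobalt, bravo -> abort (commits=1)
tx58d: no from cobalt -> abort (commits=1)
tx46b: no from cobalt -> abort (commits=1)

Answer: 1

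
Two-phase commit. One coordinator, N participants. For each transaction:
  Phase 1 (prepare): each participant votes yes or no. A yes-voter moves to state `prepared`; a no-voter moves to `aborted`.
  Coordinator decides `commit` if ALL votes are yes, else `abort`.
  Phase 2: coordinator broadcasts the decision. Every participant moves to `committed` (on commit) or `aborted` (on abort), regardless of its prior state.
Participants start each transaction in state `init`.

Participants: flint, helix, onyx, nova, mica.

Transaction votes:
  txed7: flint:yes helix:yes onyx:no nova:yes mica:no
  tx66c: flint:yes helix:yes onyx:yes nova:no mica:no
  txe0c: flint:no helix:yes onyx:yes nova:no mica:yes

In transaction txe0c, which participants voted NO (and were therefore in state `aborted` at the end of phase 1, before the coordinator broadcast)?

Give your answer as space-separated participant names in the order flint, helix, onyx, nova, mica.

Answer: flint nova

Derivation:
Txn txe0c phase 1: flint no -> aborted; helix yes -> prepared; onyx yes -> prepared; nova no -> aborted; mica yes -> prepared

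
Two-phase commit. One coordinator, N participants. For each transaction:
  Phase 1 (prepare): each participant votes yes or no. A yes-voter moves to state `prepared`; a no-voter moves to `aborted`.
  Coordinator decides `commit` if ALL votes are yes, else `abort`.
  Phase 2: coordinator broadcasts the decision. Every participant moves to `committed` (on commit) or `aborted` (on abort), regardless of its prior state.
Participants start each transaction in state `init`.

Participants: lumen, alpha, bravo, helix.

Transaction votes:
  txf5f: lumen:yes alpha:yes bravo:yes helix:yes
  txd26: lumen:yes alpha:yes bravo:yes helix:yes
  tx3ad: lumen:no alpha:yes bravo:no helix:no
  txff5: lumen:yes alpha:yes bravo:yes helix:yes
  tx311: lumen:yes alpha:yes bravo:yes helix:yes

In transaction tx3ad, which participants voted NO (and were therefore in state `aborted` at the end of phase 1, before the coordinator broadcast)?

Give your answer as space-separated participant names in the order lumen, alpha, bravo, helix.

Txn tx3ad phase 1: lumen no -> aborted; alpha yes -> prepared; bravo no -> aborted; helix no -> aborted

Answer: lumen bravo helix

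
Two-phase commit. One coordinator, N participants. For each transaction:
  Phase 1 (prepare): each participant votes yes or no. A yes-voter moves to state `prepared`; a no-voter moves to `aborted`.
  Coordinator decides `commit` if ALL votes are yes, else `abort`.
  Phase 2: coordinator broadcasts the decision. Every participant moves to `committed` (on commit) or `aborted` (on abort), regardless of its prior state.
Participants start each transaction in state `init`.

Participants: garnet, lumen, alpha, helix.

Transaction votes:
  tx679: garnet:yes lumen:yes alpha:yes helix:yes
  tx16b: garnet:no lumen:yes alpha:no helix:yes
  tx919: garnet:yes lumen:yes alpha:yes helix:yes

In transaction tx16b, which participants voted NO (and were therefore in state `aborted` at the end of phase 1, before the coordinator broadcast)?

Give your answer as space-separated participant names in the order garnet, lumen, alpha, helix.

Answer: garnet alpha

Derivation:
Txn tx16b phase 1: garnet no -> aborted; lumen yes -> prepared; alpha no -> aborted; helix yes -> prepared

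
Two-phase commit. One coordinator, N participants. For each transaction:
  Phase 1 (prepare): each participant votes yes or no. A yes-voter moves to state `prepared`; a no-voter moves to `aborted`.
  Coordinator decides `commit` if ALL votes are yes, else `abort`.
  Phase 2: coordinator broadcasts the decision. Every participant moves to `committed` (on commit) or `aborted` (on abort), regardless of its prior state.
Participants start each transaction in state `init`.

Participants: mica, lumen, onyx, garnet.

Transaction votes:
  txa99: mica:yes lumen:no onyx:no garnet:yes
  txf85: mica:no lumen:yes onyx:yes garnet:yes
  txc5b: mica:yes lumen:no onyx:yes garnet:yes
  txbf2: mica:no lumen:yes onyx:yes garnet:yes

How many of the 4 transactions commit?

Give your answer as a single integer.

txa99: no from lumen, onyx -> abort (commits=0)
txf85: no from mica -> abort (commits=0)
txc5b: no from lumen -> abort (commits=0)
txbf2: no from mica -> abort (commits=0)

Answer: 0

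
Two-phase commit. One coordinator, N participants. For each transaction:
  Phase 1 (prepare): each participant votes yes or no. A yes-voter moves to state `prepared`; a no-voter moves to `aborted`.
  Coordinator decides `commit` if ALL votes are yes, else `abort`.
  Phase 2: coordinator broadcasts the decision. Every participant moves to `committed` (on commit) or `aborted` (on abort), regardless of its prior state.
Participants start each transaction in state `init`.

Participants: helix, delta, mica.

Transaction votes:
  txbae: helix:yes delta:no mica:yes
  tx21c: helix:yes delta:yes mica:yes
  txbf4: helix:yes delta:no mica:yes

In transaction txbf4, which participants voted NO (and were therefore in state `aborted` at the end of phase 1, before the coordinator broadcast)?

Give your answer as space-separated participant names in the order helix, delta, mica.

Txn txbf4 phase 1: helix yes -> prepared; delta no -> aborted; mica yes -> prepared

Answer: delta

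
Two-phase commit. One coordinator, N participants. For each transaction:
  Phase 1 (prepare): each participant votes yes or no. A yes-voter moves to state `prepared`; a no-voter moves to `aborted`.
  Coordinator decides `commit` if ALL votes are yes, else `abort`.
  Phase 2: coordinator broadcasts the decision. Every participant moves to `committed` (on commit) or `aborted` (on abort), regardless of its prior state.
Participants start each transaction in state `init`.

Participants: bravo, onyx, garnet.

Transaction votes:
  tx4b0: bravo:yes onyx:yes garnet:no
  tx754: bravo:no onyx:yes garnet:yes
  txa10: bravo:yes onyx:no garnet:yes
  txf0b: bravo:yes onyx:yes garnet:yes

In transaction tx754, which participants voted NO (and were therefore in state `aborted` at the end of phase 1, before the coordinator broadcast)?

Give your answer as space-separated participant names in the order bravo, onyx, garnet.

Txn tx754 phase 1: bravo no -> aborted; onyx yes -> prepared; garnet yes -> prepared

Answer: bravo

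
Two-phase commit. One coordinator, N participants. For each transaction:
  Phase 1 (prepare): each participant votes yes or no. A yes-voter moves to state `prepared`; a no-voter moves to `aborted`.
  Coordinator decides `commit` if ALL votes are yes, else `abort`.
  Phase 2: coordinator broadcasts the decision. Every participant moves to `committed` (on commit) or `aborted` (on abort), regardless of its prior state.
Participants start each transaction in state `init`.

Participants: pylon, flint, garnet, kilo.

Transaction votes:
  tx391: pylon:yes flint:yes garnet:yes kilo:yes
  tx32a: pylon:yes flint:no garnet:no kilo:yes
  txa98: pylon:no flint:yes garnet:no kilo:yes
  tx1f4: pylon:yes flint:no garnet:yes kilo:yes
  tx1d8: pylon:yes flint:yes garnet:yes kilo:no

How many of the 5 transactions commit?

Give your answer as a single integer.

tx391: all yes -> commit (commits=1)
tx32a: no from flint, garnet -> abort (commits=1)
txa98: no from pylon, garnet -> abort (commits=1)
tx1f4: no from flint -> abort (commits=1)
tx1d8: no from kilo -> abort (commits=1)

Answer: 1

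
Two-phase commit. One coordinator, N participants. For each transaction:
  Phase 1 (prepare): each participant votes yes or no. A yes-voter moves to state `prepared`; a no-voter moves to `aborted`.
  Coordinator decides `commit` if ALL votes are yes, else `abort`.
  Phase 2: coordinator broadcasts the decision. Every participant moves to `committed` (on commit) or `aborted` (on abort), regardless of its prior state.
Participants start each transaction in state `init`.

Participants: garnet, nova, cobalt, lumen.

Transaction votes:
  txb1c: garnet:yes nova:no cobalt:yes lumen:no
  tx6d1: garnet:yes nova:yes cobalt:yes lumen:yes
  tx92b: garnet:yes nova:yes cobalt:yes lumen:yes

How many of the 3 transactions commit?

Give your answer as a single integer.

txb1c: no from nova, lumen -> abort (commits=0)
tx6d1: all yes -> commit (commits=1)
tx92b: all yes -> commit (commits=2)

Answer: 2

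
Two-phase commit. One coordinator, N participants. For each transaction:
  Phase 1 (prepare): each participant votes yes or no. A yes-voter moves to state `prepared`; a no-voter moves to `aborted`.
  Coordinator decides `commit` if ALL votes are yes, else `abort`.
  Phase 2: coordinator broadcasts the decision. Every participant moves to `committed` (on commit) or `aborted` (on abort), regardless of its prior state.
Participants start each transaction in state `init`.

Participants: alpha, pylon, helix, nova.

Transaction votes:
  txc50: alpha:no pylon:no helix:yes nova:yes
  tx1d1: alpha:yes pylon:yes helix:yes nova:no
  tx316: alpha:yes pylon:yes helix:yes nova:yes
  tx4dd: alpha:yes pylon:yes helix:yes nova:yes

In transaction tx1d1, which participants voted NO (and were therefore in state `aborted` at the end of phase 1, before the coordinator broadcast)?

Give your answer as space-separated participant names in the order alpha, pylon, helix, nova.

Answer: nova

Derivation:
Txn tx1d1 phase 1: alpha yes -> prepared; pylon yes -> prepared; helix yes -> prepared; nova no -> aborted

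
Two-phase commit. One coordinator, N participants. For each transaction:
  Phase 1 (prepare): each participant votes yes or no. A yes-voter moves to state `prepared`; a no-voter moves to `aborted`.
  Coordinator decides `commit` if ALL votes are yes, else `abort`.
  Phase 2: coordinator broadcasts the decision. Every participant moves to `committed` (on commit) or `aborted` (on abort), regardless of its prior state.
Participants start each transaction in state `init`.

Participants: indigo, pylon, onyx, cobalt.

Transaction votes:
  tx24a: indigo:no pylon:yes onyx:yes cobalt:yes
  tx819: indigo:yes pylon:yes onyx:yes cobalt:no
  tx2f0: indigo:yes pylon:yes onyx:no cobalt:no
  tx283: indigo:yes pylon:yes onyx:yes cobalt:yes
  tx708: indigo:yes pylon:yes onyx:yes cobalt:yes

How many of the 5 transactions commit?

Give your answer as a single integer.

Answer: 2

Derivation:
tx24a: no from indigo -> abort (commits=0)
tx819: no from cobalt -> abort (commits=0)
tx2f0: no from onyx, cobalt -> abort (commits=0)
tx283: all yes -> commit (commits=1)
tx708: all yes -> commit (commits=2)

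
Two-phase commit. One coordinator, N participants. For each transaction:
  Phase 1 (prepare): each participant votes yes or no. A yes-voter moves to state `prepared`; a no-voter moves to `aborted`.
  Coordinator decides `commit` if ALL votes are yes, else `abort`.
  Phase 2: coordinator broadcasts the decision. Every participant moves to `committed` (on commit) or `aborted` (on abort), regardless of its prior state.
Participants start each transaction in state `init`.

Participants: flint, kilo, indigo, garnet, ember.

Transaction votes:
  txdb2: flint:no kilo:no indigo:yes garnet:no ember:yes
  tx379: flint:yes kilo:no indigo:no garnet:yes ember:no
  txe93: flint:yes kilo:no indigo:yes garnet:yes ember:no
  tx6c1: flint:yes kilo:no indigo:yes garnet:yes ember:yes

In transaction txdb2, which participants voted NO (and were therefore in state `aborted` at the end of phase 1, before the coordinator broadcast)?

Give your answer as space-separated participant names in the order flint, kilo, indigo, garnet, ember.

Txn txdb2 phase 1: flint no -> aborted; kilo no -> aborted; indigo yes -> prepared; garnet no -> aborted; ember yes -> prepared

Answer: flint kilo garnet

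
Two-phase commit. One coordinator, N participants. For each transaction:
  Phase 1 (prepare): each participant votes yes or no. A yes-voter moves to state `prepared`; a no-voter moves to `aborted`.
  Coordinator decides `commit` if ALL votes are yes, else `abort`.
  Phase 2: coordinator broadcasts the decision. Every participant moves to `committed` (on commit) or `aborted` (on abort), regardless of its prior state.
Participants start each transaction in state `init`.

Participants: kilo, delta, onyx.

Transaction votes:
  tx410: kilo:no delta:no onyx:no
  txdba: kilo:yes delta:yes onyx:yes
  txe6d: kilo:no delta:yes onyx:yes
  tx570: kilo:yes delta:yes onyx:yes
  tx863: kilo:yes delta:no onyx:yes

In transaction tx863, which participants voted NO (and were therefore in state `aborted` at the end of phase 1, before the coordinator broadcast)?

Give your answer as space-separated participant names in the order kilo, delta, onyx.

Answer: delta

Derivation:
Txn tx863 phase 1: kilo yes -> prepared; delta no -> aborted; onyx yes -> prepared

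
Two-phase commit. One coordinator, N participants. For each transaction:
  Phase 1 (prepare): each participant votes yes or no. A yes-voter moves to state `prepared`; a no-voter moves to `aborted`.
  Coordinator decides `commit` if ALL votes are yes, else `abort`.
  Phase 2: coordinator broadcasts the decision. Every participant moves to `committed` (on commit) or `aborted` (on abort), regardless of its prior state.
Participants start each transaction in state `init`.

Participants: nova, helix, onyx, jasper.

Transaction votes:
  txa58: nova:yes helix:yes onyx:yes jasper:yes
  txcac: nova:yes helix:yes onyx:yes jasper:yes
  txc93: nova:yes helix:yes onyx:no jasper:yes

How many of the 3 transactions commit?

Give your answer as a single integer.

Answer: 2

Derivation:
txa58: all yes -> commit (commits=1)
txcac: all yes -> commit (commits=2)
txc93: no from onyx -> abort (commits=2)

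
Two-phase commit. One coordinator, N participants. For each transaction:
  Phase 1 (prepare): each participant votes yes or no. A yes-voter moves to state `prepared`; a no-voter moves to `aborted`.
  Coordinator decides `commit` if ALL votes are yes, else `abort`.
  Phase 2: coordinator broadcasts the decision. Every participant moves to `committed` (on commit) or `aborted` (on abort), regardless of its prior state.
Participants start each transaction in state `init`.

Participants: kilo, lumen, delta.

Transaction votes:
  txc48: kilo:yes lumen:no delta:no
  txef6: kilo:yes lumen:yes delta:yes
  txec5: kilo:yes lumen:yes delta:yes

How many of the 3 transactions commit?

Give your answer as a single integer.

Answer: 2

Derivation:
txc48: no from lumen, delta -> abort (commits=0)
txef6: all yes -> commit (commits=1)
txec5: all yes -> commit (commits=2)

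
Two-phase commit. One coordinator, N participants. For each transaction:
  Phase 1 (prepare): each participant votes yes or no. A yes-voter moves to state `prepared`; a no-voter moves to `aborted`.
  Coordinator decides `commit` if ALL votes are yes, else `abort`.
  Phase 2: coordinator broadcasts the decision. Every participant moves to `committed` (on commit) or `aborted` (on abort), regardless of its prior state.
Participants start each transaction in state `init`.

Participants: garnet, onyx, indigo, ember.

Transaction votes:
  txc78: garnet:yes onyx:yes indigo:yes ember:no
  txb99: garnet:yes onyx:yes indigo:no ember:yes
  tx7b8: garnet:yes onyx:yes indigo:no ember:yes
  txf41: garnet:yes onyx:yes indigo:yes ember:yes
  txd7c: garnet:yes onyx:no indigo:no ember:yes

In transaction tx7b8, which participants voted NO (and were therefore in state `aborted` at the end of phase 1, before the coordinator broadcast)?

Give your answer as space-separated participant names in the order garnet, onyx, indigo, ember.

Answer: indigo

Derivation:
Txn tx7b8 phase 1: garnet yes -> prepared; onyx yes -> prepared; indigo no -> aborted; ember yes -> prepared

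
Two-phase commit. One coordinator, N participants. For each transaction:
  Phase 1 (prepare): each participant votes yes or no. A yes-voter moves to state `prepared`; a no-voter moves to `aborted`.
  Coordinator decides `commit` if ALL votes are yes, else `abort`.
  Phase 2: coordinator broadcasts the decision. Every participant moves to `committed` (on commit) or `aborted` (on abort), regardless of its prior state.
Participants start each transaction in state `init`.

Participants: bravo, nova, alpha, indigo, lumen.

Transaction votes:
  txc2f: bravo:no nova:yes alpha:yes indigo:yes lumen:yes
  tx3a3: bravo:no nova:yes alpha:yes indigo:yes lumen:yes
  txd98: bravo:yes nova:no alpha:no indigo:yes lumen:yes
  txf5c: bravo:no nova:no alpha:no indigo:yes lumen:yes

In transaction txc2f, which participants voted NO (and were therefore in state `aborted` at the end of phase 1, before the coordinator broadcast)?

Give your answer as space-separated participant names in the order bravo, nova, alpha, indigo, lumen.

Answer: bravo

Derivation:
Txn txc2f phase 1: bravo no -> aborted; nova yes -> prepared; alpha yes -> prepared; indigo yes -> prepared; lumen yes -> prepared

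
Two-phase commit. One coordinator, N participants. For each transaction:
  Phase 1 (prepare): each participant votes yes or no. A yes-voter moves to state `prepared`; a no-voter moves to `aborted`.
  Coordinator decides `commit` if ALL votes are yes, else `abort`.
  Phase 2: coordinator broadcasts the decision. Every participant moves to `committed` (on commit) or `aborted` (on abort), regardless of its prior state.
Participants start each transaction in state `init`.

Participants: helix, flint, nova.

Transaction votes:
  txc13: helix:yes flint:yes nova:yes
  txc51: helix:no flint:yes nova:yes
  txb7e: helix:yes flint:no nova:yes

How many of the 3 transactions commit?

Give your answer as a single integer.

txc13: all yes -> commit (commits=1)
txc51: no from helix -> abort (commits=1)
txb7e: no from flint -> abort (commits=1)

Answer: 1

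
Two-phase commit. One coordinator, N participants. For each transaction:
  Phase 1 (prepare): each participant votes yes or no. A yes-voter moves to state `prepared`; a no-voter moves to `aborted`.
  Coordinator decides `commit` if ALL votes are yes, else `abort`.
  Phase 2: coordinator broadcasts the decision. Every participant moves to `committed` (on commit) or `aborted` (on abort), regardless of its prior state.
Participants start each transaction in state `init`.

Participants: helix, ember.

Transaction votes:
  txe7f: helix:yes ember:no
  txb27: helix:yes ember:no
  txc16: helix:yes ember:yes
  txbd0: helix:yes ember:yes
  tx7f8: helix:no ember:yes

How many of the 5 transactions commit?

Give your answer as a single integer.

Answer: 2

Derivation:
txe7f: no from ember -> abort (commits=0)
txb27: no from ember -> abort (commits=0)
txc16: all yes -> commit (commits=1)
txbd0: all yes -> commit (commits=2)
tx7f8: no from helix -> abort (commits=2)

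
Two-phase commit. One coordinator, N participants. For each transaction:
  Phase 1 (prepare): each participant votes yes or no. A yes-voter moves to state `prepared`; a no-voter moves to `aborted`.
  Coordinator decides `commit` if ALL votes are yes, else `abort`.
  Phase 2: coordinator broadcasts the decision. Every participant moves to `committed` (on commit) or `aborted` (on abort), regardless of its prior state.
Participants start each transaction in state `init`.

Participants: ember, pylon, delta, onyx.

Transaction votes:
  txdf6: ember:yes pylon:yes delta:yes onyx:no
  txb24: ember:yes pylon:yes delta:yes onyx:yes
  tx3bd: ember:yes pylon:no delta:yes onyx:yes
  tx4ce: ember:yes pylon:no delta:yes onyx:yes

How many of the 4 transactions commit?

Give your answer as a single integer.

txdf6: no from onyx -> abort (commits=0)
txb24: all yes -> commit (commits=1)
tx3bd: no from pylon -> abort (commits=1)
tx4ce: no from pylon -> abort (commits=1)

Answer: 1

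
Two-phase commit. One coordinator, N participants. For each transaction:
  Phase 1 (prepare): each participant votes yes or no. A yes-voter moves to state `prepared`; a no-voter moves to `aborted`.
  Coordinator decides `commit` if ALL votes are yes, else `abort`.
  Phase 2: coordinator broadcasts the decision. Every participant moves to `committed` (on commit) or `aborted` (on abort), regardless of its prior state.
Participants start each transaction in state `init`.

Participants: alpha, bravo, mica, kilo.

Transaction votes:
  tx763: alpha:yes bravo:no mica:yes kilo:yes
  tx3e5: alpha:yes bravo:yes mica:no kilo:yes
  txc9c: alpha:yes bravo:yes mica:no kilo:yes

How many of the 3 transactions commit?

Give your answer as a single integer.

Answer: 0

Derivation:
tx763: no from bravo -> abort (commits=0)
tx3e5: no from mica -> abort (commits=0)
txc9c: no from mica -> abort (commits=0)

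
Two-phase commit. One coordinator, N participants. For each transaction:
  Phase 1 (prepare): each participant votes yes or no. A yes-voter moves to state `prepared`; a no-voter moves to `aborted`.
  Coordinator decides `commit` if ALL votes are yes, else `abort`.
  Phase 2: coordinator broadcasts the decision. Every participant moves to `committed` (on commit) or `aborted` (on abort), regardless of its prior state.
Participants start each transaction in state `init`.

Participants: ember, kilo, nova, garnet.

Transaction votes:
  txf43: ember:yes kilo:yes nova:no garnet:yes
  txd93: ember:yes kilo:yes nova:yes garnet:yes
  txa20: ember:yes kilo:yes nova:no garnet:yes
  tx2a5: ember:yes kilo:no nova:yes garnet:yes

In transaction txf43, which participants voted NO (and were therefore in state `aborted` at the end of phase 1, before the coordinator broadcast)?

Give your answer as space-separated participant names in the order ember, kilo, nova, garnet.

Answer: nova

Derivation:
Txn txf43 phase 1: ember yes -> prepared; kilo yes -> prepared; nova no -> aborted; garnet yes -> prepared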